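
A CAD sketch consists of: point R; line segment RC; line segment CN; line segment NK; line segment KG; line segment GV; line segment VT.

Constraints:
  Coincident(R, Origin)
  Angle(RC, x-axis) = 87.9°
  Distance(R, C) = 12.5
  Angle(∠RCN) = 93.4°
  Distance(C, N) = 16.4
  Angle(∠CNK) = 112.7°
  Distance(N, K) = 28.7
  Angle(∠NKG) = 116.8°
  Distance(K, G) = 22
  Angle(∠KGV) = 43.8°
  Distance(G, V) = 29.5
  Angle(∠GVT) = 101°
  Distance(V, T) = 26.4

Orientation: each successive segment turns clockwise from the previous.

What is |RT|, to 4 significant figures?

38.17

R is at the origin; RC runs at 87.9° with length 12.5, so C = (0.4580, 12.49). ∠RCN = 93.4° gives CN at 1.300° from the x-axis; with |CN| = 16.4, N = (16.85, 12.86). ∠CNK = 112.7° gives NK at -66.00° from the x-axis; with |NK| = 28.7, K = (28.53, -13.36). ∠NKG = 116.8° gives KG at -129.2° from the x-axis; with |KG| = 22.0, G = (14.62, -30.40). ∠KGV = 43.8° gives GV at 94.60° from the x-axis; with |GV| = 29.5, V = (12.26, -0.9989). ∠GVT = 101.0° gives VT at 15.60° from the x-axis; with |VT| = 26.4, T = (37.68, 6.101). Then |RT| = |T − R| = 38.17.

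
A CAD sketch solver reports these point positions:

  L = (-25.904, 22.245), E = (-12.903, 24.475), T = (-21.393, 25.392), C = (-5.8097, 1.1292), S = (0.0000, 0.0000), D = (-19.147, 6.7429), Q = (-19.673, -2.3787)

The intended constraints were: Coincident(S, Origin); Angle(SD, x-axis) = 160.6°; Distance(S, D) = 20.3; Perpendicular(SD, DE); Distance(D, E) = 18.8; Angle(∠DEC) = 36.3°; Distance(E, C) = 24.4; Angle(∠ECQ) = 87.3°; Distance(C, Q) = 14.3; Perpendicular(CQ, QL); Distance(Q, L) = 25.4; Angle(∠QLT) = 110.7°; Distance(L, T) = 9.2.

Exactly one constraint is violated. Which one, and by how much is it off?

Distance(L, T) = 9.2 — off by 3.70.

S = (0.00, 0.00) ✓; SD at 160.6° ✓; |SD| = 20.30 ✓; ∠(SD, DE) = 90.00° ✓; |DE| = 18.80 ✓; ∠DEC = 36.30° ✓; |EC| = 24.40 ✓; ∠ECQ = 87.30° ✓; |CQ| = 14.30 ✓; ∠(CQ, QL) = 90.00° ✓; |QL| = 25.40 ✓; ∠QLT = 110.7° ✓; |LT| = 5.500 ✗.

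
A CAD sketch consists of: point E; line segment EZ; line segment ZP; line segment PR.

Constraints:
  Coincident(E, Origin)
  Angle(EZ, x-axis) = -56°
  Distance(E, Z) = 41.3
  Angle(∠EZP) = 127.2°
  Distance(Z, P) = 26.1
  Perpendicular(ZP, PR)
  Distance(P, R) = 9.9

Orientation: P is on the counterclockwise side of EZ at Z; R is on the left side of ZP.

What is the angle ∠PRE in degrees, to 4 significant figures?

114.2°

E is at the origin; EZ runs at -56.0° with length 41.3, so Z = 41.3·(cos -56.0°, sin -56.0°) = (23.09, -34.24). ∠EZP = 127.2°, so ZP runs at -56.0° + (180° − 127.2°) = -3.200° from the x-axis; with |ZP| = 26.1, P = Z + 26.1·(cos -3.200°, sin -3.200°) = (49.15, -35.70). ZP is perpendicular to PR; with |PR| = 9.9 on the left of ZP, R = P + 9.9·(0.05582, 0.9984) = (49.71, -25.81). Then cos ∠PRE = RP·RE / (|RP||RE|), giving 114.2°.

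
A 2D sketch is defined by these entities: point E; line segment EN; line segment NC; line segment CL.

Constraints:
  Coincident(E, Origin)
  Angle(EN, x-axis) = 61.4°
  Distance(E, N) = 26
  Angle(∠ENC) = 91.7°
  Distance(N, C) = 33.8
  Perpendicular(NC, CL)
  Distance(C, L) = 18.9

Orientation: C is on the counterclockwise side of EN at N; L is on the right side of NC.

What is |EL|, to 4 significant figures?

56.66

∠ENC = 91.7°, so NC runs at 61.4° + (180° − 91.7°) = 149.7° from the x-axis; with |NC| = 33.8, C = N + 33.8·(cos 149.7°, sin 149.7°) = (-16.74, 39.88). NC is perpendicular to CL; with |CL| = 18.9 on the right of NC, L = C + 18.9·(0.5045, 0.8634) = (-7.201, 56.20). Then |EL| = |L − E| = 56.66.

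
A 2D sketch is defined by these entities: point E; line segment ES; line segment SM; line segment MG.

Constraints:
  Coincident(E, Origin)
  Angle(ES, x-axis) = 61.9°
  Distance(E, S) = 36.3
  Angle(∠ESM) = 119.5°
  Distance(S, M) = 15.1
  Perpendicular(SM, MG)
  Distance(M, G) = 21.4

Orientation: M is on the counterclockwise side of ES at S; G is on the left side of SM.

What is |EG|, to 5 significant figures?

34.515

E is at the origin; ES runs at 61.9° with length 36.3, so S = 36.3·(cos 61.9°, sin 61.9°) = (17.098, 32.021). ∠ESM = 119.5°, so SM runs at 61.9° + (180° − 119.5°) = 122.40° from the x-axis; with |SM| = 15.1, M = S + 15.1·(cos 122.40°, sin 122.40°) = (9.0067, 44.771). SM ⟂ MG; with |MG| = 21.4 on the left of SM, G = M + 21.4·(-0.84433, -0.53583) = (-9.0619, 33.304). Then |EG| = |G − E| = 34.515.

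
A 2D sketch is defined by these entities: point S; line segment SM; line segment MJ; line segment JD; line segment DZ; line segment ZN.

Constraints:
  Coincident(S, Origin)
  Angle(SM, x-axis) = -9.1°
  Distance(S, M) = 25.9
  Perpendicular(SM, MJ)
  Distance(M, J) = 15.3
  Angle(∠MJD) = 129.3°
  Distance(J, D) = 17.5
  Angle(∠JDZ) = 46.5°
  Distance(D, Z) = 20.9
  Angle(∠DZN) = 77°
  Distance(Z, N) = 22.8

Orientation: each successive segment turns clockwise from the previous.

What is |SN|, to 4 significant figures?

37.72

S is at the origin; SM runs at -9.1° with length 25.9, so M = (25.57, -4.096). The perpendicularity gives MJ at right angles to SM, so MJ runs at -99.10°; with |MJ| = 15.3, J = (23.15, -19.20). ∠MJD = 129.3° gives JD at -149.8° from the x-axis; with |JD| = 17.5, D = (8.029, -28.01). ∠JDZ = 46.5° gives DZ at 76.70° from the x-axis; with |DZ| = 20.9, Z = (12.84, -7.667). ∠DZN = 77.0° gives ZN at -26.30° from the x-axis; with |ZN| = 22.8, N = (33.28, -17.77). Then |SN| = |N − S| = 37.72.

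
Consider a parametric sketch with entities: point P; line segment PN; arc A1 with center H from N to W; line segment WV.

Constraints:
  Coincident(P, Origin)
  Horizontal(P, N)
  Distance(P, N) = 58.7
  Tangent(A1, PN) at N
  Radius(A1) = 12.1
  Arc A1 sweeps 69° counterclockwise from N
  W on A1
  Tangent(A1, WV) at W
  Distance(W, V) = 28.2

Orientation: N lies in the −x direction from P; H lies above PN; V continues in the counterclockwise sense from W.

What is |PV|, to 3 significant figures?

50.5

P is at the origin; PN is horizontal with |PN| = 58.7 and N on the −x side, so N = (-58.7, 0.00). Since A1 is tangent to PN there, HN ⟂ PN, so H = N + (0, 12.1) = (-58.7, 12.1). On A1, N sits at bearing -90° from H; a 69° counterclockwise sweep puts W at bearing -21°, so W = H + 12.1·(cos -21°, sin -21°) = (-47.4, 7.76). Tangency of A1 to WV means the radius HW is perpendicular to WV, so WV runs along (−sin -21°, cos -21°); with |WV| = 28.2, V = (-37.3, 34.1). Then |PV| = |V − P| = 50.5.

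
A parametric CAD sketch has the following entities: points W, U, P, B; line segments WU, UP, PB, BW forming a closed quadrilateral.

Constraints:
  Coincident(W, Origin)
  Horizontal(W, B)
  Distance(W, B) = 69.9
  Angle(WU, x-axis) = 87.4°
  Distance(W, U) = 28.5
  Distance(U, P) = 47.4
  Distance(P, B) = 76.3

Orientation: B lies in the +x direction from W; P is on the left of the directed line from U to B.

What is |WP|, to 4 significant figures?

72.43

Checks: |UP| = 47.40 ✓; |PB| = 76.30 ✓.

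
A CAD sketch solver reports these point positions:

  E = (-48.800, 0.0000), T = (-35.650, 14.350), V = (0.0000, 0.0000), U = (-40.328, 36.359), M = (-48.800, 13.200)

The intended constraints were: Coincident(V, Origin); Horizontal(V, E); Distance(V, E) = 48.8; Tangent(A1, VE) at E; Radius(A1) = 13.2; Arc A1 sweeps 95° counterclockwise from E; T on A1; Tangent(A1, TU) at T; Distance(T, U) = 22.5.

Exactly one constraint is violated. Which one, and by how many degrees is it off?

Tangent(A1, TU) at T — off by 7.00°.

V = (0.00, 0.00) ✓; V.y = 0.00, E.y = 0.00 ✓; |VE| = 48.80 ✓; ∠(ME, EV) = 90.00° ✓; |ME| = 13.20 ✓; bearing(M→T) − bearing(M→E) = 95.00° ✓; |MT| = 13.20 ✓; ∠(MT, TU) = 83.00° ✗; |TU| = 22.50 ✓.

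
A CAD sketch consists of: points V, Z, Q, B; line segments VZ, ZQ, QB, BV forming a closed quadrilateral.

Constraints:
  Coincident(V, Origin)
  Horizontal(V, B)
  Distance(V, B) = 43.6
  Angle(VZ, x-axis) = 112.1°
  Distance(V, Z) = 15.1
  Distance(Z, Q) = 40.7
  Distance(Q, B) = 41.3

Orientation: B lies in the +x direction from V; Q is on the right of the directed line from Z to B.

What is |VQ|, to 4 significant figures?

25.60

Checks: |ZQ| = 40.70 ✓; |QB| = 41.30 ✓.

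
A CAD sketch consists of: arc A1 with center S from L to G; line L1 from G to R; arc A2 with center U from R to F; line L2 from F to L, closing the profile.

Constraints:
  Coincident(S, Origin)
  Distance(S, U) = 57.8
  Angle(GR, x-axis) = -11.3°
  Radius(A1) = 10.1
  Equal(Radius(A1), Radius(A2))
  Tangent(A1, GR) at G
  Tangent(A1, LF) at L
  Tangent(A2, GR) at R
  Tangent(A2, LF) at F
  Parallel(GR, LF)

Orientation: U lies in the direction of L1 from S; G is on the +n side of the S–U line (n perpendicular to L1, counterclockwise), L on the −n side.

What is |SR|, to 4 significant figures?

58.68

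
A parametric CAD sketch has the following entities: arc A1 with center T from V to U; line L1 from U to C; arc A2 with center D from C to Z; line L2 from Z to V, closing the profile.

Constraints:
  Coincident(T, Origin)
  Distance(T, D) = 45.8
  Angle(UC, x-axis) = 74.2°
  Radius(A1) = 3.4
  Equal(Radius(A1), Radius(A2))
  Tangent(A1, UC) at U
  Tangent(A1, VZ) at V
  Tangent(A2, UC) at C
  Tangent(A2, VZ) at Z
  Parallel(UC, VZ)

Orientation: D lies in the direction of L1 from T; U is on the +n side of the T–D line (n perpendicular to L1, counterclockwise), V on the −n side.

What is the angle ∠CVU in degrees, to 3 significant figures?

81.6°

The slot axis is L1's direction at 74.2°, so u = (cos 74.2°, sin 74.2°) = (0.272, 0.962) and n = (−sin 74.2°, cos 74.2°) = (-0.962, 0.272). T is at the origin and D lies 45.8 along u from T, so D = 45.8·u = (12.5, 44.1). Tangency of A1 to both parallel lines with radius 3.4 puts U and V at T ± 3.4·n: U = (-3.27, 0.926), V = (3.27, -0.926). Equal radii place C and Z the same way about D: C = D + 3.4·n = (9.20, 45.0), Z = D − 3.4·n = (15.7, 43.1). Then cos ∠CVU = VC·VU / (|VC||VU|), giving 81.6°.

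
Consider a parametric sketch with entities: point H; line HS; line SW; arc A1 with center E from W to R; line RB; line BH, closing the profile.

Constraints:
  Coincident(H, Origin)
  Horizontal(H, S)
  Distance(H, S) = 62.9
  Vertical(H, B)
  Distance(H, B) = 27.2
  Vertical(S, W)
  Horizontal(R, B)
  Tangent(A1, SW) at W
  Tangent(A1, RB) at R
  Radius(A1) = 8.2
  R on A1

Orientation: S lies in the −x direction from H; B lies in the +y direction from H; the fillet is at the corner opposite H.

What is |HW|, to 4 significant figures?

65.71

The virtual corner opposite H is at (-62.90, 27.20). Since A1 is tangent to SW there, EW ⟂ SW and A1 meets RB tangentially, so ER is at right angles to RB, with radius 8.2, so the center E sits 8.2 in from both sides at E = (-54.70, 19.00). That places the tangent points at W = (-62.90, 19.00) on SW and R = (-54.70, 27.20) on RB. Then |HW| = |W − H| = 65.71.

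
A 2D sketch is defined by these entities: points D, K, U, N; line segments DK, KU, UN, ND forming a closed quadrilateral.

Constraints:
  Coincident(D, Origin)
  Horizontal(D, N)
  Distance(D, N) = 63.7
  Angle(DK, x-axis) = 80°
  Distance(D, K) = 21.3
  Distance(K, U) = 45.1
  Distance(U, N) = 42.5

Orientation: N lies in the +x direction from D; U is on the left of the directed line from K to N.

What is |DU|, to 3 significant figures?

59.4

Checks: |KU| = 45.10 ✓; |UN| = 42.50 ✓.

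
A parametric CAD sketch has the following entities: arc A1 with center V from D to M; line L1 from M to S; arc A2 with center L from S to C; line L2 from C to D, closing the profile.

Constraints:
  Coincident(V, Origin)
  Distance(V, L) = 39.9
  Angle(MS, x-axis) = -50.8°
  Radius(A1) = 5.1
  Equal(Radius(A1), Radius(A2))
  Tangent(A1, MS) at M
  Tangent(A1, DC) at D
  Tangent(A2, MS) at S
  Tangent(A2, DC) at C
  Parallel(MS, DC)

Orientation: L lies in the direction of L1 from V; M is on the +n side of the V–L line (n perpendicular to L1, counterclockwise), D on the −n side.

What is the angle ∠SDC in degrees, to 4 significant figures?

14.34°

The slot axis is L1's direction at -50.8°, so u = (cos -50.8°, sin -50.8°) = (0.6320, -0.7749) and n = (−sin -50.8°, cos -50.8°) = (0.7749, 0.6320). V is at the origin and L lies 39.9 along u from V, so L = 39.9·u = (25.22, -30.92). Tangency of A1 to both parallel lines with radius 5.1 puts M and D at V ± 5.1·n: M = (3.952, 3.223), D = (-3.952, -3.223). Equal radii place S and C the same way about L: S = L + 5.1·n = (29.17, -27.70), C = L − 5.1·n = (21.27, -34.14). Then cos ∠SDC = DS·DC / (|DS||DC|), giving 14.34°.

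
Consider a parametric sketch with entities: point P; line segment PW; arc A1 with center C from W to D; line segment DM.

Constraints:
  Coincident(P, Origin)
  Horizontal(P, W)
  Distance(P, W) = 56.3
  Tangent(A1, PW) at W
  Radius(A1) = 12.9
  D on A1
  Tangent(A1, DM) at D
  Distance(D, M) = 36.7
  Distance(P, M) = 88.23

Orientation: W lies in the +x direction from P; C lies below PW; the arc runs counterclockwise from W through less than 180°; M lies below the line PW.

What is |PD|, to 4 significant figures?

52.54

Checks: |PW| = 56.30 ✓; |CD| = 12.90 ✓; ∠(CD, DM) = 90.00° ✓; |DM| = 36.70 ✓; |PM| = 88.23 ✓.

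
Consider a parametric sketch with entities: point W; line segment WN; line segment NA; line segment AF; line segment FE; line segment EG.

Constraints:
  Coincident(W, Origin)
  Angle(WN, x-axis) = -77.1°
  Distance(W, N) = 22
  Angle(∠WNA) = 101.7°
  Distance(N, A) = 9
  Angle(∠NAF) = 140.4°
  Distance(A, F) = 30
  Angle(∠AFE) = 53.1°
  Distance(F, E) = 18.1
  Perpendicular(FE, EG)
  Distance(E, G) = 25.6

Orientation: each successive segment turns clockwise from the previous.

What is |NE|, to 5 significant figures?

27.492

W is at the origin; WN runs at -77.1° with length 22.0, so N = (4.9115, -21.445). ∠WNA = 101.7° gives NA at -155.40° from the x-axis; with |NA| = 9.0, A = (-3.2716, -25.191). ∠NAF = 140.4° gives AF at 165.00° from the x-axis; with |AF| = 30.0, F = (-32.249, -17.427). ∠AFE = 53.1° gives FE at 38.100° from the x-axis; with |FE| = 18.1, E = (-18.006, -6.2584). Then |NE| = |E − N| = 27.492.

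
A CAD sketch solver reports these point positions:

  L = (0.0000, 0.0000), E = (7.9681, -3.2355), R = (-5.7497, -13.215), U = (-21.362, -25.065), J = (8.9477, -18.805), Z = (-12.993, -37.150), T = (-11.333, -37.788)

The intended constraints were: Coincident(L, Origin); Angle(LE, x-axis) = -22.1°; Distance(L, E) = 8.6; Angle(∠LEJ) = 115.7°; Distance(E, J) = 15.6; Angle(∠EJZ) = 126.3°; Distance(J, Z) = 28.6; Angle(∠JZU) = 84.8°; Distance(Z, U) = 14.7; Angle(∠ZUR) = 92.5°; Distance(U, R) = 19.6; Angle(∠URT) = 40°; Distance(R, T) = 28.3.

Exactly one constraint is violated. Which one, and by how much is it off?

Distance(R, T) = 28.3 — off by 3.10.

L = (0.00, 0.00) ✓; LE at -22.10° ✓; |LE| = 8.600 ✓; ∠LEJ = 115.7° ✓; |EJ| = 15.60 ✓; ∠EJZ = 126.3° ✓; |JZ| = 28.60 ✓; ∠JZU = 84.80° ✓; |ZU| = 14.70 ✓; ∠ZUR = 92.50° ✓; |UR| = 19.60 ✓; ∠URT = 40.00° ✓; |RT| = 25.20 ✗.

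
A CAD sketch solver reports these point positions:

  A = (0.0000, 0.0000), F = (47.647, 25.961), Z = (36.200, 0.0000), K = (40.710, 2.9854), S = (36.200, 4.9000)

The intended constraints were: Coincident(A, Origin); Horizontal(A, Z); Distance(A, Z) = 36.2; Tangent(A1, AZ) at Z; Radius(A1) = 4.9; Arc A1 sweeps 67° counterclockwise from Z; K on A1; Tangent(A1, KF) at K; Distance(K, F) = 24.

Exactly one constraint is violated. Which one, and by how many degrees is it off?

Tangent(A1, KF) at K — off by 6.20°.

A = (0.00, 0.00) ✓; A.y = 0.00, Z.y = 0.00 ✓; |AZ| = 36.20 ✓; ∠(SZ, ZA) = 90.00° ✓; |SZ| = 4.900 ✓; bearing(S→K) − bearing(S→Z) = 67.00° ✓; |SK| = 4.900 ✓; ∠(SK, KF) = 83.80° ✗; |KF| = 24.00 ✓.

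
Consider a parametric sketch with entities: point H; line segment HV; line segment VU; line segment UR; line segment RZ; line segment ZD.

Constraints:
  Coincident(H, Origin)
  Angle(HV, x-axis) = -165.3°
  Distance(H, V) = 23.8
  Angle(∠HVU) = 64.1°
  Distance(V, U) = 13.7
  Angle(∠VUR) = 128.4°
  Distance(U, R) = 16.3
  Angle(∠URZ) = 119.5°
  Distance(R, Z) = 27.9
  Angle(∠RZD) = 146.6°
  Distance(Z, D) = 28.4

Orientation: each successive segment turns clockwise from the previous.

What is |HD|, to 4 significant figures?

39.09

H is at the origin; HV runs at -165.3° with length 23.8, so V = (-23.02, -6.039). ∠HVU = 64.1° gives VU at 78.80° from the x-axis; with |VU| = 13.7, U = (-20.36, 7.400). ∠VUR = 128.4° gives UR at 27.20° from the x-axis; with |UR| = 16.3, R = (-5.862, 14.85). ∠URZ = 119.5° gives RZ at -33.30° from the x-axis; with |RZ| = 27.9, Z = (17.46, -0.4674). ∠RZD = 146.6° gives ZD at -66.70° from the x-axis; with |ZD| = 28.4, D = (28.69, -26.55). Then |HD| = |D − H| = 39.09.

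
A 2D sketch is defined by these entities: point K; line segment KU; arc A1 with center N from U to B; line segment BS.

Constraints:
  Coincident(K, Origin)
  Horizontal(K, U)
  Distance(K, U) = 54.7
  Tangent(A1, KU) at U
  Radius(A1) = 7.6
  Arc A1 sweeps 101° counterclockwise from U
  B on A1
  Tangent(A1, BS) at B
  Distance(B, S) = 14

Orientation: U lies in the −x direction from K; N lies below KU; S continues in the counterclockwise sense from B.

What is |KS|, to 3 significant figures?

63.7

K is at the origin; K and U share the same y with |KU| = 54.7 and U on the −x side, so U = (-54.7, 0.00). Since A1 is tangent to KU there, NU ⟂ KU, so N = U + (0, -7.6) = (-54.7, -7.60). On A1, U sits at bearing 90° from N; a 101° counterclockwise sweep puts B at bearing 191°, so B = N + 7.6·(cos 191°, sin 191°) = (-62.2, -9.05). Tangency of A1 to BS means the radius NB is perpendicular to BS, so BS runs along (−sin 191°, cos 191°); with |BS| = 14.0, S = (-59.5, -22.8). Then |KS| = |S − K| = 63.7.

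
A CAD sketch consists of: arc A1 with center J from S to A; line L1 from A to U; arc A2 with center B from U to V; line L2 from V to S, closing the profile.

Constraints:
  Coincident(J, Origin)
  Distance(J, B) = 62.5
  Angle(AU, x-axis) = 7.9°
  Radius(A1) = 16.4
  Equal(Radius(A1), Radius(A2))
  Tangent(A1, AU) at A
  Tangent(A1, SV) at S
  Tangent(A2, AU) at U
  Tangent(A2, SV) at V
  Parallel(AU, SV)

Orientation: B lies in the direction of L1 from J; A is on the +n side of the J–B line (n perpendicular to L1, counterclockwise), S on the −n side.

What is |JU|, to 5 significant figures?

64.616

The slot axis is L1's direction at 7.9°, so u = (cos 7.9°, sin 7.9°) = (0.99051, 0.13744) and n = (−sin 7.9°, cos 7.9°) = (-0.13744, 0.99051). J is at the origin and B lies 62.5 along u from J, so B = 62.5·u = (61.907, 8.5903). Tangency of A1 to both parallel lines with radius 16.4 puts A and S at J ± 16.4·n: A = (-2.2541, 16.244), S = (2.2541, -16.244). Equal radii place U and V the same way about B: U = B + 16.4·n = (59.653, 24.835), V = B − 16.4·n = (64.161, -7.6541). Then |JU| = |U − J| = 64.616.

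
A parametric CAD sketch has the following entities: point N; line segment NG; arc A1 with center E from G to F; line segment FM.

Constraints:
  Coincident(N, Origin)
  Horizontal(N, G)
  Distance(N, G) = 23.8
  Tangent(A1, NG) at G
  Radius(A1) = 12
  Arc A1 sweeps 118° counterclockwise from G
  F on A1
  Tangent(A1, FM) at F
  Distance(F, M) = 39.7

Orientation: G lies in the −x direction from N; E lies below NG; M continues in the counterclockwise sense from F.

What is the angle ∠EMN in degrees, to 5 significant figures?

27.832°

N is at the origin; NG is horizontal with |NG| = 23.8 and G on the −x side, so G = (-23.800, 0.0000). Tangency of A1 to NG means the radius EG is perpendicular to NG, so E = G + (0, -12) = (-23.800, -12.000). On A1, G sits at bearing 90° from E; a 118° counterclockwise sweep puts F at bearing 208°, so F = E + 12.0·(cos 208°, sin 208°) = (-34.395, -17.634). Since A1 is tangent to FM there, EF ⟂ FM, so FM runs along (−sin 208°, cos 208°); with |FM| = 39.7, M = (-15.757, -52.687). Then cos ∠EMN = ME·MN / (|ME||MN|), giving 27.832°.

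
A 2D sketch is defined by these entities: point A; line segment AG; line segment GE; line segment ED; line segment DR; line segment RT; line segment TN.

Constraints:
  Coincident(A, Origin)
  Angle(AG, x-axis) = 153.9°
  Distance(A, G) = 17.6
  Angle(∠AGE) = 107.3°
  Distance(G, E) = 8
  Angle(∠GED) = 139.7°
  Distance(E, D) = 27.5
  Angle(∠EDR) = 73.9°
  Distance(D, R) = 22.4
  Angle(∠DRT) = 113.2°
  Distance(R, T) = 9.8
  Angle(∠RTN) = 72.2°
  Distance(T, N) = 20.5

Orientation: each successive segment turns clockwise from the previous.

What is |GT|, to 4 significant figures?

24.91

A is at the origin; AG runs at 153.9° with length 17.6, so G = (-15.81, 7.743). ∠AGE = 107.3° gives GE at 81.20° from the x-axis; with |GE| = 8.0, E = (-14.58, 15.65). ∠GED = 139.7° gives ED at 40.90° from the x-axis; with |ED| = 27.5, D = (6.205, 33.65). ∠EDR = 73.9° gives DR at -65.20° from the x-axis; with |DR| = 22.4, R = (15.60, 13.32). ∠DRT = 113.2° gives RT at -132.0° from the x-axis; with |RT| = 9.8, T = (9.043, 6.037). Then |GT| = |T − G| = 24.91.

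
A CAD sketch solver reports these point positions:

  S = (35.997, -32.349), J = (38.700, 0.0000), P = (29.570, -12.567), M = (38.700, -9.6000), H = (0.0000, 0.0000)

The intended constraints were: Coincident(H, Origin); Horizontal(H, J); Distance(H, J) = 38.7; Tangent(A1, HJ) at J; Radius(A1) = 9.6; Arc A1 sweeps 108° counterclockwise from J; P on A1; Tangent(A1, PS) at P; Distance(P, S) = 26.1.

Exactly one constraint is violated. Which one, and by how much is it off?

Distance(P, S) = 26.1 — off by 5.30.

H = (0.00, 0.00) ✓; H.y = 0.00, J.y = 0.00 ✓; |HJ| = 38.70 ✓; ∠(MJ, JH) = 90.00° ✓; |MJ| = 9.600 ✓; bearing(M→P) − bearing(M→J) = 108.0° ✓; |MP| = 9.600 ✓; ∠(MP, PS) = 90.00° ✓; |PS| = 20.80 ✗.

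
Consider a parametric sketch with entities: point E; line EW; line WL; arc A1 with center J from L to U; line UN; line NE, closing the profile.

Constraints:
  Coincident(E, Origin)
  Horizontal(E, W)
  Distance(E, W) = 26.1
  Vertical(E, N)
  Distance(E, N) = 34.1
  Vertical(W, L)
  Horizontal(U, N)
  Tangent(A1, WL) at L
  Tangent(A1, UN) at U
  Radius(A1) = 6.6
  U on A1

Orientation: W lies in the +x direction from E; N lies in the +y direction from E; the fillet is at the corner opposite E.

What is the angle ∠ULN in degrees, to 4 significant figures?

30.81°

E is at the origin; E and W share the same y with |EW| = 26.1 and W on the +x side, so W = (26.10, 0.000). EN is vertical with |EN| = 34.1 and N on the +y side, so N = (0.000, 34.10). The virtual corner opposite E is at (26.10, 34.10). A1 meets WL tangentially, so JL is at right angles to WL and tangency of A1 to UN means the radius JU is perpendicular to UN, with radius 6.6, so the center J sits 6.6 in from both sides at J = (19.50, 27.50). That places the tangent points at L = (26.10, 27.50) on WL and U = (19.50, 34.10) on UN. Then cos ∠ULN = LU·LN / (|LU||LN|), giving 30.81°.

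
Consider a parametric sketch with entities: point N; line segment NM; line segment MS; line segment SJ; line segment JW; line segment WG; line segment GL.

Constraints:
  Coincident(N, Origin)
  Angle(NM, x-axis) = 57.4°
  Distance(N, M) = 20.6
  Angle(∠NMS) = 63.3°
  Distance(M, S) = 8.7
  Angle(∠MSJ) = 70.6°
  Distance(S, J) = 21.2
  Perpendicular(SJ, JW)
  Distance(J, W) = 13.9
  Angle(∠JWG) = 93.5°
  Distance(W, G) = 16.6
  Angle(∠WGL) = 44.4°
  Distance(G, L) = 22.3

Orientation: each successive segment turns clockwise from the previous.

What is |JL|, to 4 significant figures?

2.299

∠JWG = 93.5° gives WG at 14.80° from the x-axis; with |WG| = 16.6, G = (8.077, 23.59). ∠WGL = 44.4° gives GL at -120.8° from the x-axis; with |GL| = 22.3, L = (-3.342, 4.436). Then |JL| = |L − J| = 2.299.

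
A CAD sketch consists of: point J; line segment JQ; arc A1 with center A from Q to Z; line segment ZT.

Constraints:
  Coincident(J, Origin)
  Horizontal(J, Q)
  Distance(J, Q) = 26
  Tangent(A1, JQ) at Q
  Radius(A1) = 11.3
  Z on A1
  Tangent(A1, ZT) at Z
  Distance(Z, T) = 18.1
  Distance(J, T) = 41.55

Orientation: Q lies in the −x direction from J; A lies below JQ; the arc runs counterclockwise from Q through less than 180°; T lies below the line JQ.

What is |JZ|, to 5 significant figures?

39.544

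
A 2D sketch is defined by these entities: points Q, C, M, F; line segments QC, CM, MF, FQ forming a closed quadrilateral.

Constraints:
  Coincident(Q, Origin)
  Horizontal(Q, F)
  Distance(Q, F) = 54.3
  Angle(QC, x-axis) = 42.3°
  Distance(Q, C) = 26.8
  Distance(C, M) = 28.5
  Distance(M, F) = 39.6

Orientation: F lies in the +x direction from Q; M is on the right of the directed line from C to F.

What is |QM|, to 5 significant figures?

19.014

Checks: |CM| = 28.50 ✓; |MF| = 39.60 ✓.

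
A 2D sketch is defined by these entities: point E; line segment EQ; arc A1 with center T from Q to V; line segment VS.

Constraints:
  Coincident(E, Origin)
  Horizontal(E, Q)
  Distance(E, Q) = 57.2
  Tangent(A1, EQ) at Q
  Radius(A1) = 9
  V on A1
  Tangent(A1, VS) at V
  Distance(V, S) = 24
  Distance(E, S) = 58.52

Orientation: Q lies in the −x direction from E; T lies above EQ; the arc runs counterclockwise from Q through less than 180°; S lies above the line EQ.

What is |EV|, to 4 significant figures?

49.04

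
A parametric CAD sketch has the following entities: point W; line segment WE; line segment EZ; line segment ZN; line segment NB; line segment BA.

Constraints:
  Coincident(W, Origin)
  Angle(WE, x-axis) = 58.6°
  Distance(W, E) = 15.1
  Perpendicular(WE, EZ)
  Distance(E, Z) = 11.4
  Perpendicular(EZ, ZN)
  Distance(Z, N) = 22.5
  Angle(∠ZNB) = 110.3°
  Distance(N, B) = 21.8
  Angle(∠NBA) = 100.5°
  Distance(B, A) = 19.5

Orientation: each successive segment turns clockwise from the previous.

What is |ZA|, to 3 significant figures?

33.2

∠ZNB = 110.3° gives NB at 169° from the x-axis; with |NB| = 21.8, B = (-15.5, -8.06). ∠NBA = 100.5° gives BA at 89.4° from the x-axis; with |BA| = 19.5, A = (-15.3, 11.4). Then |ZA| = |A − Z| = 33.2.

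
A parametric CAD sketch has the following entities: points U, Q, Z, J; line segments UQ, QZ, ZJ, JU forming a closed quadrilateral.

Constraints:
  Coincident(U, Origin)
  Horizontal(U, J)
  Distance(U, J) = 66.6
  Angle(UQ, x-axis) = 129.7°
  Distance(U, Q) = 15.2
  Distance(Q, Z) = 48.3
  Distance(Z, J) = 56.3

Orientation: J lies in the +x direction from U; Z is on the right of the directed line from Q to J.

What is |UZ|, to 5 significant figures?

33.185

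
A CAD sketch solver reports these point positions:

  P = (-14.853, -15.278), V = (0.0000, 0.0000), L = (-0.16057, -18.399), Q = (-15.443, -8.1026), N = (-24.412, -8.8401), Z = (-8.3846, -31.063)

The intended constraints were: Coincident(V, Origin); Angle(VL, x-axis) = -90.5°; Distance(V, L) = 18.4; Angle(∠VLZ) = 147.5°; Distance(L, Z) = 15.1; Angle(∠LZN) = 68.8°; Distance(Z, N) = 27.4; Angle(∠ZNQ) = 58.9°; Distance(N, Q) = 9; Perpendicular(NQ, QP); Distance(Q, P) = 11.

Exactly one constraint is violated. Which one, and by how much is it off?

Distance(Q, P) = 11 — off by 3.80.

V = (0.00, 0.00) ✓; VL at -90.50° ✓; |VL| = 18.40 ✓; ∠VLZ = 147.5° ✓; |LZ| = 15.10 ✓; ∠LZN = 68.80° ✓; |ZN| = 27.40 ✓; ∠ZNQ = 58.90° ✓; |NQ| = 8.999 ✓; ∠(NQ, QP) = 90.00° ✓; |QP| = 7.200 ✗.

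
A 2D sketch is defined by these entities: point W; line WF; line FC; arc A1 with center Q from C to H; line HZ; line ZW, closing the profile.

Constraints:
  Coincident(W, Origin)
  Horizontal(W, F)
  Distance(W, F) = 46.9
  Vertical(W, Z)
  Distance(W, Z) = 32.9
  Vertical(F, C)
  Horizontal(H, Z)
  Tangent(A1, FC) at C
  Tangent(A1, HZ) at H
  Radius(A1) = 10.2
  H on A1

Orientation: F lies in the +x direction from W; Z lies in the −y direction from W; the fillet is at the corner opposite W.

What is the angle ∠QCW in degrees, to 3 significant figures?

25.8°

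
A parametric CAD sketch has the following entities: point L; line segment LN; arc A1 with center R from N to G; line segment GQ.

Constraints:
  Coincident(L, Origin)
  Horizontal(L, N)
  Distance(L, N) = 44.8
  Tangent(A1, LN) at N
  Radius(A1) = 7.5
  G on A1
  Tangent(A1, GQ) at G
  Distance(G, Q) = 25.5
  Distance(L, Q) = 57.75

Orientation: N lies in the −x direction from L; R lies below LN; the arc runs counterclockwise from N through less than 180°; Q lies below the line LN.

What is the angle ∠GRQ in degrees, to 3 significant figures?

73.6°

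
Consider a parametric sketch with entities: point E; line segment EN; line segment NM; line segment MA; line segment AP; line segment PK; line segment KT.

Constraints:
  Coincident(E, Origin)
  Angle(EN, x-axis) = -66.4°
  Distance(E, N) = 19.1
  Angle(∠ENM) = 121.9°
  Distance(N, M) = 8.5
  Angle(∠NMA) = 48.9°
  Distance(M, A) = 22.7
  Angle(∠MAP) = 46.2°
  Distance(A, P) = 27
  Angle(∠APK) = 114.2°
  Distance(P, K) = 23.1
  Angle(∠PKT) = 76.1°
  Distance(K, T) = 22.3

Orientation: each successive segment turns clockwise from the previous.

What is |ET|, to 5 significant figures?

31.579

E is at the origin; EN runs at -66.4° with length 19.1, so N = (7.6467, -17.503). ∠ENM = 121.9° gives NM at -124.50° from the x-axis; with |NM| = 8.5, M = (2.8322, -24.508). ∠NMA = 48.9° gives MA at 104.40° from the x-axis; with |MA| = 22.7, A = (-2.8130, -2.5208). ∠MAP = 46.2° gives AP at -29.400° from the x-axis; with |AP| = 27.0, P = (20.710, -15.775). ∠APK = 114.2° gives PK at -95.200° from the x-axis; with |PK| = 23.1, K = (18.616, -38.780). ∠PKT = 76.1° gives KT at 160.90° from the x-axis; with |KT| = 22.3, T = (-2.4562, -31.483). Then |ET| = |T − E| = 31.579.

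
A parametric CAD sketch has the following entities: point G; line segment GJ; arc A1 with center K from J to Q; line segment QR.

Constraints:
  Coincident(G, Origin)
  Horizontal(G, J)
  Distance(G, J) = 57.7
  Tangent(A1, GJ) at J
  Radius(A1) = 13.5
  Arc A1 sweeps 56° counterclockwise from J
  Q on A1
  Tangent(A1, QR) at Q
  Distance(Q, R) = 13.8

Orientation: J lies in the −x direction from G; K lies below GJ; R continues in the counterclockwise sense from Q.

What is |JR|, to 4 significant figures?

25.69

G is at the origin; GJ is horizontal with |GJ| = 57.7 and J on the −x side, so J = (-57.70, 0.000). Since A1 is tangent to GJ there, KJ ⟂ GJ, so K = J + (0, -13.5) = (-57.70, -13.50). On A1, J sits at bearing 90° from K; a 56° counterclockwise sweep puts Q at bearing 146°, so Q = K + 13.5·(cos 146°, sin 146°) = (-68.89, -5.951). A1 meets QR tangentially, so KQ is at right angles to QR, so QR runs along (−sin 146°, cos 146°); with |QR| = 13.8, R = (-76.61, -17.39). Then |JR| = |R − J| = 25.69.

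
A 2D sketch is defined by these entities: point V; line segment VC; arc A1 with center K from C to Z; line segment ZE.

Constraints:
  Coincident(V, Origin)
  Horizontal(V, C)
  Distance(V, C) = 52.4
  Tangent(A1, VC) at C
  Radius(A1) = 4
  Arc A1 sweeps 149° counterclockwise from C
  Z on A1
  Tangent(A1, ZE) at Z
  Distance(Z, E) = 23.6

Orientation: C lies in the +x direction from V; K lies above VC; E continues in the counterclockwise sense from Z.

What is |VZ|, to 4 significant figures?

54.96

The tangent condition forces KC to be normal to VC, so K = C + (0, 4) = (52.40, 4.000). On A1, C sits at bearing -90° from K; a 149° counterclockwise sweep puts Z at bearing 59°, so Z = K + 4.0·(cos 59°, sin 59°) = (54.46, 7.429). Then |VZ| = |Z − V| = 54.96.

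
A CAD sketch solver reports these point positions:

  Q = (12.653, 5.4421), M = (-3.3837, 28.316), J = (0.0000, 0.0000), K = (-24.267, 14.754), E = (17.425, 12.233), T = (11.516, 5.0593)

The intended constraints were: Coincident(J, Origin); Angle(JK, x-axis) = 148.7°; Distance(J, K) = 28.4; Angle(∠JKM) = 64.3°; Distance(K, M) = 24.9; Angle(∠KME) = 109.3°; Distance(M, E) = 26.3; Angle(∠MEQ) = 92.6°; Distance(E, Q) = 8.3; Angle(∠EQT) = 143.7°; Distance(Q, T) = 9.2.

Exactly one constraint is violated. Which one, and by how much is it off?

Distance(Q, T) = 9.2 — off by 8.00.

J = (0.00, 0.00) ✓; JK at 148.7° ✓; |JK| = 28.40 ✓; ∠JKM = 64.30° ✓; |KM| = 24.90 ✓; ∠KME = 109.3° ✓; |ME| = 26.30 ✓; ∠MEQ = 92.60° ✓; |EQ| = 8.300 ✓; ∠EQT = 143.7° ✓; |QT| = 1.200 ✗.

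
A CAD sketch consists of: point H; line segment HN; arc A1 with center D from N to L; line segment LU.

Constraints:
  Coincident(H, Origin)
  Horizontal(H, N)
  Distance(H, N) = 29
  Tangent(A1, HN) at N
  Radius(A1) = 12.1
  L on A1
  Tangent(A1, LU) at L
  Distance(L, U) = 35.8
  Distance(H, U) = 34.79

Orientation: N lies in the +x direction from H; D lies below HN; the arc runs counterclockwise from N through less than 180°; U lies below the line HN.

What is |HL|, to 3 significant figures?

19.7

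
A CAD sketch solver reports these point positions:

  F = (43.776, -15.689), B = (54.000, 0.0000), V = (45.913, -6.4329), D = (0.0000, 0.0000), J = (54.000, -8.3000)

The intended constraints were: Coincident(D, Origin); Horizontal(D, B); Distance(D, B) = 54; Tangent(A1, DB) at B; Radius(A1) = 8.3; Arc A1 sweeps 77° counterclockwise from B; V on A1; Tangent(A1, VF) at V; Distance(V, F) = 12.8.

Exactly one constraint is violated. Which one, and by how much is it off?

Distance(V, F) = 12.8 — off by 3.30.

D = (0.00, 0.00) ✓; D.y = 0.00, B.y = 0.00 ✓; |DB| = 54.00 ✓; ∠(JB, BD) = 90.00° ✓; |JB| = 8.300 ✓; bearing(J→V) − bearing(J→B) = 77.00° ✓; |JV| = 8.300 ✓; ∠(JV, VF) = 90.00° ✓; |VF| = 9.500 ✗.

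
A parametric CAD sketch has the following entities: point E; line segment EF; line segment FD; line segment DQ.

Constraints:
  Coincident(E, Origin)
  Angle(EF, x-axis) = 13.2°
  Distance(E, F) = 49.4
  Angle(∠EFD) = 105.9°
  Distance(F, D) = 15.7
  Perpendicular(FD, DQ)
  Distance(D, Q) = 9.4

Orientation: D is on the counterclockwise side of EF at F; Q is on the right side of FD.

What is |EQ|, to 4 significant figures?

63.98

E is at the origin; EF runs at 13.2° with length 49.4, so F = 49.4·(cos 13.2°, sin 13.2°) = (48.09, 11.28). ∠EFD = 105.9°, so FD runs at 13.2° + (180° − 105.9°) = 87.30° from the x-axis; with |FD| = 15.7, D = F + 15.7·(cos 87.30°, sin 87.30°) = (48.83, 26.96). FD is perpendicular to DQ; with |DQ| = 9.4 on the right of FD, Q = D + 9.4·(0.9989, -0.04711) = (58.22, 26.52). Then |EQ| = |Q − E| = 63.98.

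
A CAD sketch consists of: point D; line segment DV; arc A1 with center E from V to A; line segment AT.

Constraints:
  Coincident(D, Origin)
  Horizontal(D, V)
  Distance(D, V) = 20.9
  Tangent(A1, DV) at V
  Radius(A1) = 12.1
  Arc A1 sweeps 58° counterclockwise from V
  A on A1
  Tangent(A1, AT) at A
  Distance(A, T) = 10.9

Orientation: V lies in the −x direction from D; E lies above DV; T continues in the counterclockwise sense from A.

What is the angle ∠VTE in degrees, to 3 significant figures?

32.9°

D is at the origin; DV is horizontal with |DV| = 20.9 and V on the −x side, so V = (-20.9, 0.00). The tangent condition forces EV to be normal to DV, so E = V + (0, 12.1) = (-20.9, 12.1). On A1, V sits at bearing -90° from E; a 58° counterclockwise sweep puts A at bearing -32°, so A = E + 12.1·(cos -32°, sin -32°) = (-10.6, 5.69). Tangency of A1 to AT means the radius EA is perpendicular to AT, so AT runs along (−sin -32°, cos -32°); with |AT| = 10.9, T = (-4.86, 14.9). Then cos ∠VTE = TV·TE / (|TV||TE|), giving 32.9°.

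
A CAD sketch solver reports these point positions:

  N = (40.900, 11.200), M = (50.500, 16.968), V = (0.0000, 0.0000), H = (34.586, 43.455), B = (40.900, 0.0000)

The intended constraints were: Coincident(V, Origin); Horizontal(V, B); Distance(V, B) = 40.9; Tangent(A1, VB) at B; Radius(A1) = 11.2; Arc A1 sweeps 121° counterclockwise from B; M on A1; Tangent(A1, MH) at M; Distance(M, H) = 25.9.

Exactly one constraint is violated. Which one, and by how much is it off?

Distance(M, H) = 25.9 — off by 5.00.

V = (0.00, 0.00) ✓; V.y = 0.00, B.y = 0.00 ✓; |VB| = 40.90 ✓; ∠(NB, BV) = 90.00° ✓; |NB| = 11.20 ✓; bearing(N→M) − bearing(N→B) = 121.0° ✓; |NM| = 11.20 ✓; ∠(NM, MH) = 90.00° ✓; |MH| = 30.90 ✗.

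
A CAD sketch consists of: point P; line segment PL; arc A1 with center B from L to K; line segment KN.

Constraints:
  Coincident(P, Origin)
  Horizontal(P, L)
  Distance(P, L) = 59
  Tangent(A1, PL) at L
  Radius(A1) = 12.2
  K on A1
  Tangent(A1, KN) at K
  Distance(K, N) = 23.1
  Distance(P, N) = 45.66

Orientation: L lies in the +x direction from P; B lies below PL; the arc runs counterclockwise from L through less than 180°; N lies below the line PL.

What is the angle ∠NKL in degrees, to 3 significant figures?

149°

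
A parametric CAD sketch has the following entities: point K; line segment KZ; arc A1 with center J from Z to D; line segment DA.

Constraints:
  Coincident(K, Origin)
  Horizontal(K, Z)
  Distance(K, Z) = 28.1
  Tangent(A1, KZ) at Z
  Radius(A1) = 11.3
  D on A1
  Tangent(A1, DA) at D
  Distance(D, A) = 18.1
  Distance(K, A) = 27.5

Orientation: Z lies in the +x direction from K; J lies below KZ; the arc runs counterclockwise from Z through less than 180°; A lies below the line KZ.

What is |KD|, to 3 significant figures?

19.0

Checks: |KZ| = 28.10 ✓; ∠(JZ, ZK) = 90.00° ✓; |JZ| = 11.30 ✓; |JD| = 11.30 ✓; ∠(JD, DA) = 90.00° ✓; |DA| = 18.10 ✓; |KA| = 27.50 ✓.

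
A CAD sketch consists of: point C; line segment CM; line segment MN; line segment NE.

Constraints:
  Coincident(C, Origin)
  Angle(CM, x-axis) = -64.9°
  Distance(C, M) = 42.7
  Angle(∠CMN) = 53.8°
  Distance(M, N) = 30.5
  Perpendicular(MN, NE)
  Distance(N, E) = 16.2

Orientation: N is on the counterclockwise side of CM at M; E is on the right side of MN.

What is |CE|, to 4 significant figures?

50.93

∠CMN = 53.8°, so MN runs at -64.9° + (180° − 53.8°) = 61.30° from the x-axis; with |MN| = 30.5, N = M + 30.5·(cos 61.30°, sin 61.30°) = (32.76, -11.91). The perpendicularity gives NE at right angles to MN; with |NE| = 16.2 on the right of MN, E = N + 16.2·(0.8771, -0.4802) = (46.97, -19.69). Then |CE| = |E − C| = 50.93.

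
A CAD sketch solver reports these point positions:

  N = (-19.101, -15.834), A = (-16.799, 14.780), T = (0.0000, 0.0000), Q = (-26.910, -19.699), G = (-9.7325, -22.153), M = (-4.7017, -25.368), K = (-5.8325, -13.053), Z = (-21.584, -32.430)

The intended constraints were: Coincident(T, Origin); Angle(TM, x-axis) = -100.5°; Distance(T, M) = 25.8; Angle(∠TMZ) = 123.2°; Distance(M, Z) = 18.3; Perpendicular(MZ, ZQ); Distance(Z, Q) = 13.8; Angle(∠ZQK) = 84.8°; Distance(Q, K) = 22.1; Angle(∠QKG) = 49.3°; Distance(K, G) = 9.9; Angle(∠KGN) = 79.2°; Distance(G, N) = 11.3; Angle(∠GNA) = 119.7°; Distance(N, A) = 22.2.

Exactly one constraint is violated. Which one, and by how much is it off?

Distance(N, A) = 22.2 — off by 8.50.

T = (0.00, 0.00) ✓; TM at -100.5° ✓; |TM| = 25.80 ✓; ∠TMZ = 123.2° ✓; |MZ| = 18.30 ✓; ∠(MZ, ZQ) = 90.00° ✓; |ZQ| = 13.80 ✓; ∠ZQK = 84.80° ✓; |QK| = 22.10 ✓; ∠QKG = 49.30° ✓; |KG| = 9.901 ✓; ∠KGN = 79.20° ✓; |GN| = 11.30 ✓; ∠GNA = 119.7° ✓; |NA| = 30.70 ✗.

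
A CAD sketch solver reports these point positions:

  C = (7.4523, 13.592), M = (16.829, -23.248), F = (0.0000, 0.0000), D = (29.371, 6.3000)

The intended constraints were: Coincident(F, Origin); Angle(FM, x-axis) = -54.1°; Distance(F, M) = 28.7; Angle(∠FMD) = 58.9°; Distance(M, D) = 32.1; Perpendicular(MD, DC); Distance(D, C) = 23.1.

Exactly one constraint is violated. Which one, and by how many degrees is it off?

Perpendicular(MD, DC) — off by 4.60°.

F = (0.00, 0.00) ✓; FM at -54.10° ✓; |FM| = 28.70 ✓; ∠FMD = 58.90° ✓; |MD| = 32.10 ✓; ∠(MD, DC) = 94.60° ✗; |DC| = 23.10 ✓.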